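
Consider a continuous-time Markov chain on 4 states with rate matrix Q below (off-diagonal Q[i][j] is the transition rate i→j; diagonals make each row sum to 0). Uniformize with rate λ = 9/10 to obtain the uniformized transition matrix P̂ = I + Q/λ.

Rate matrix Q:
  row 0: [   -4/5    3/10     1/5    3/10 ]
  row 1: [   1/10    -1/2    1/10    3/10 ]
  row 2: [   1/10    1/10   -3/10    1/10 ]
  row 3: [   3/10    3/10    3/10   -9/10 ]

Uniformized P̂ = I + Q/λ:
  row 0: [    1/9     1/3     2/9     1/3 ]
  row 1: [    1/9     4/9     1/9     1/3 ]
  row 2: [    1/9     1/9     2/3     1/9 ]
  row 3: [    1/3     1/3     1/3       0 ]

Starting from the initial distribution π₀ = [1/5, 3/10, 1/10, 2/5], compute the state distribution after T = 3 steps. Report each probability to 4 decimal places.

t=0: π = [0.2000, 0.3000, 0.1000, 0.4000]
t=1: π = [0.2000, 0.3444, 0.2778, 0.1778]
t=2: π = [0.1506, 0.3099, 0.3272, 0.2123]
t=3: π = [0.1583, 0.2951, 0.3568, 0.1898]

π = [0.1583, 0.2951, 0.3568, 0.1898]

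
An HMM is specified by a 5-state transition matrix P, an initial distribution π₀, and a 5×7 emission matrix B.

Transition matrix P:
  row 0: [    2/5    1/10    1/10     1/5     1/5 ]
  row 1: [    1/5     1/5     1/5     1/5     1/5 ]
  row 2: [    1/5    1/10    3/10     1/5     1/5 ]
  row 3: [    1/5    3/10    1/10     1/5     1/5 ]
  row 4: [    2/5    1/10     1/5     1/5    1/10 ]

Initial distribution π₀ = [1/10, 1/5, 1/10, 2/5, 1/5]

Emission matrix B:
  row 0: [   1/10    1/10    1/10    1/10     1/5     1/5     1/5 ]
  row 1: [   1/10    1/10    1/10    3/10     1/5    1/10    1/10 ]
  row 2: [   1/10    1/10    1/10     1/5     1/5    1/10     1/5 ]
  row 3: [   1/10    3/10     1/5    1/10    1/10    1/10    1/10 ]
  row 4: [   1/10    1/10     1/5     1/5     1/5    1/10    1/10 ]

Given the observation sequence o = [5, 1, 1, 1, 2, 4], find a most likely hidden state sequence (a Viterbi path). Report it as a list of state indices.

path = [3, 3, 3, 3, 4, 0]

t=0: δ = [2.000e-02, 2.000e-02, 1.000e-02, 4.000e-02, 2.000e-02]  (obs o_0=5)
t=1: δ = [8.000e-04, 1.200e-03, 4.000e-04, 2.400e-03, 8.000e-04]  ψ = [0, 3, 1, 3, 3]  (obs o_1=1)
t=2: δ = [4.800e-05, 7.200e-05, 2.400e-05, 1.440e-04, 4.800e-05]  ψ = [3, 3, 1, 3, 3]  (obs o_2=1)
t=3: δ = [2.880e-06, 4.320e-06, 1.440e-06, 8.640e-06, 2.880e-06]  ψ = [3, 3, 1, 3, 3]  (obs o_3=1)
t=4: δ = [1.728e-07, 2.592e-07, 8.640e-08, 3.456e-07, 3.456e-07]  ψ = [3, 3, 1, 3, 3]  (obs o_4=2)
t=5: δ = [2.765e-08, 2.074e-08, 1.382e-08, 6.912e-09, 1.382e-08]  ψ = [4, 3, 4, 3, 3]  (obs o_5=4)
backtrack: best end state = 0; path = [3, 3, 3, 3, 4, 0]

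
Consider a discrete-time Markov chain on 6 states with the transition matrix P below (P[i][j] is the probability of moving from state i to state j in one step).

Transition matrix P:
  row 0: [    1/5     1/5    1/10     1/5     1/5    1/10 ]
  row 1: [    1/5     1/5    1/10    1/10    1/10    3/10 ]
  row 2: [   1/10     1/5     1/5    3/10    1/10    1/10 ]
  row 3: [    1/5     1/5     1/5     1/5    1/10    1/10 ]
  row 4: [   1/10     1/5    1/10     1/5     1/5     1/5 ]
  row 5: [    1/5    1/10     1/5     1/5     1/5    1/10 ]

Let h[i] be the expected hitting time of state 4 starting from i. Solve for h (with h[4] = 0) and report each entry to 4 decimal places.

h = [6.8056, 7.4143, 7.6468, 7.5703, 0.0000, 6.8288]

First-step conditioning: h[4] = 0; for i ≠ 4, h[i] = 1 + Σ_k P[i][k]·h[k].
  h[0] = 1 + 1/5·h[0] + 1/5·h[1] + 1/10·h[2] + 1/5·h[3] + 1/10·h[5]
  h[1] = 1 + 1/5·h[0] + 1/5·h[1] + 1/10·h[2] + 1/10·h[3] + 3/10·h[5]
  h[2] = 1 + 1/10·h[0] + 1/5·h[1] + 1/5·h[2] + 3/10·h[3] + 1/10·h[5]
  h[3] = 1 + 1/5·h[0] + 1/5·h[1] + 1/5·h[2] + 1/5·h[3] + 1/10·h[5]
  h[5] = 1 + 1/5·h[0] + 1/10·h[1] + 1/5·h[2] + 1/5·h[3] + 1/10·h[5]
Solving the 5×5 linear system over states ≠ 4 gives exactly h = [90780/13339, 98900/13339, 102000/13339, 100980/13339, 0, 91090/13339] (h[4] = 0 is the target).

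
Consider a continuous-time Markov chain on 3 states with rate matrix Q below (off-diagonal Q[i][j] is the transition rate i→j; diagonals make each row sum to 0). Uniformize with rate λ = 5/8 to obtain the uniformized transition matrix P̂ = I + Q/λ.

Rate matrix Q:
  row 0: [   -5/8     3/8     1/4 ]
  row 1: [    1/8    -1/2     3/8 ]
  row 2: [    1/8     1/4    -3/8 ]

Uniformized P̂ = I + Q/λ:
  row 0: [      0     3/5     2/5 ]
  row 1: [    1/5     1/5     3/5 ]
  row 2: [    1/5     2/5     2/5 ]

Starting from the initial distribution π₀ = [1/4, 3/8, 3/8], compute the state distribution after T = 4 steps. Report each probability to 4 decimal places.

t=0: π = [0.2500, 0.3750, 0.3750]
t=1: π = [0.1500, 0.3750, 0.4750]
t=2: π = [0.1700, 0.3550, 0.4750]
t=3: π = [0.1660, 0.3630, 0.4710]
t=4: π = [0.1668, 0.3606, 0.4726]

π = [0.1668, 0.3606, 0.4726]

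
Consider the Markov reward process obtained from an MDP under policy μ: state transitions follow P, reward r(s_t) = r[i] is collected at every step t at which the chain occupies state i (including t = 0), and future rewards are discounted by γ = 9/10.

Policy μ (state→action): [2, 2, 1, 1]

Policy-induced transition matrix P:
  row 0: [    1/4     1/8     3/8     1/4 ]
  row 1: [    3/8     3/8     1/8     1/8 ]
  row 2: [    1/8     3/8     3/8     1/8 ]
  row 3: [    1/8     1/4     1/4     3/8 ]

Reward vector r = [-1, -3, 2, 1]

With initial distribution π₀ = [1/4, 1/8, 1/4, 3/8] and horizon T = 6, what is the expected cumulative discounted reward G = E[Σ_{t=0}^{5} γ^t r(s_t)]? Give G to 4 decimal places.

t=0: π = [0.2500, 0.1250, 0.2500, 0.3750], E[r] = 0.2500, γ^t·E[r] = 0.250000, running G = 0.250000
t=1: π = [0.1875, 0.2656, 0.2969, 0.2500], E[r] = -0.1406, γ^t·E[r] = -0.126563, running G = 0.123438
t=2: π = [0.2148, 0.2969, 0.2773, 0.2109], E[r] = -0.3398, γ^t·E[r] = -0.275273, running G = -0.151836
t=3: π = [0.2261, 0.2949, 0.2744, 0.2046], E[r] = -0.3574, γ^t·E[r] = -0.260561, running G = -0.412396
t=4: π = [0.2270, 0.2929, 0.2757, 0.2044], E[r] = -0.3499, γ^t·E[r] = -0.229579, running G = -0.641975
t=5: π = [0.2266, 0.2927, 0.2762, 0.2045], E[r] = -0.3478, γ^t·E[r] = -0.205364, running G = -0.847340

G = -0.8473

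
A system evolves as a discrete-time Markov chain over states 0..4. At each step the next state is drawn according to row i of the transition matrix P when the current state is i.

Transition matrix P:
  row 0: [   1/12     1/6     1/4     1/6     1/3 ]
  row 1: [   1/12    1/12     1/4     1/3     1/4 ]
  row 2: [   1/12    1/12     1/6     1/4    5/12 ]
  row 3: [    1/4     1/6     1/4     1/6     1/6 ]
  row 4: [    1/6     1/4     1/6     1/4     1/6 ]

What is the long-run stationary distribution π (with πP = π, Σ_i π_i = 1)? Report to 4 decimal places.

Balance equations π_j = Σ_i π_i·P[i][j]:
  π_0 = 1/12·π_0 + 1/12·π_1 + 1/12·π_2 + 1/4·π_3 + 1/6·π_4
  π_1 = 1/6·π_0 + 1/12·π_1 + 1/12·π_2 + 1/6·π_3 + 1/4·π_4
  π_2 = 1/4·π_0 + 1/4·π_1 + 1/6·π_2 + 1/4·π_3 + 1/6·π_4
  π_3 = 1/6·π_0 + 1/3·π_1 + 1/4·π_2 + 1/6·π_3 + 1/4·π_4
  normalize: π_0 + π_1 + π_2 + π_3 + π_4 = 1
Solving the linear system gives exactly π = [379/2644, 104/661, 279/1322, 613/2644, 339/1322].

π = [0.1433, 0.1573, 0.2110, 0.2318, 0.2564]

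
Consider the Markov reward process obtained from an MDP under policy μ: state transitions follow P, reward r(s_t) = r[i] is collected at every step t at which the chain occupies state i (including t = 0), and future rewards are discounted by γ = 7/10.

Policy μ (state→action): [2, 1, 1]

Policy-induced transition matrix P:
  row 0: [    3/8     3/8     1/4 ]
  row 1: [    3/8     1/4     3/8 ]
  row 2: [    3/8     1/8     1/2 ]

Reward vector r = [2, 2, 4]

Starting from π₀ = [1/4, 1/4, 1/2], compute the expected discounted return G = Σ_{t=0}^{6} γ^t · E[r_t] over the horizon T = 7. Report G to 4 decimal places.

t=0: π = [0.2500, 0.2500, 0.5000], E[r] = 3.0000, γ^t·E[r] = 3.000000, running G = 3.000000
t=1: π = [0.3750, 0.2188, 0.4063], E[r] = 2.8125, γ^t·E[r] = 1.968750, running G = 4.968750
t=2: π = [0.3750, 0.2461, 0.3789], E[r] = 2.7578, γ^t·E[r] = 1.351328, running G = 6.320078
t=3: π = [0.3750, 0.2495, 0.3755], E[r] = 2.7510, γ^t·E[r] = 0.943585, running G = 7.263663
t=4: π = [0.3750, 0.2499, 0.3751], E[r] = 2.7501, γ^t·E[r] = 0.660304, running G = 7.923967
t=5: π = [0.3750, 0.2500, 0.3750], E[r] = 2.7500, γ^t·E[r] = 0.462195, running G = 8.386162
t=6: π = [0.3750, 0.2500, 0.3750], E[r] = 2.7500, γ^t·E[r] = 0.323535, running G = 8.709697

G = 8.7097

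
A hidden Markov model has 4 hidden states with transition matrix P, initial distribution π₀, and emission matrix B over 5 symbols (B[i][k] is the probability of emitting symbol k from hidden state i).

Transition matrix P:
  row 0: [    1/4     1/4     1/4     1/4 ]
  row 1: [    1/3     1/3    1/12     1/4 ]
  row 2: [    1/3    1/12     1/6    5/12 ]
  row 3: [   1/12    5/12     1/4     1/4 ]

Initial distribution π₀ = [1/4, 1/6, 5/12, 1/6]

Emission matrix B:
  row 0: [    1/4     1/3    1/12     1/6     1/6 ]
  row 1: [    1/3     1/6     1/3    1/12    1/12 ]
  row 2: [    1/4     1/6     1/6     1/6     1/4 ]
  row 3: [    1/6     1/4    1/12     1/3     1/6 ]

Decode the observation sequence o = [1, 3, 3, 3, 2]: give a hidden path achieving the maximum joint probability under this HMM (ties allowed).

t=0: δ = [8.333e-02, 2.778e-02, 6.944e-02, 4.167e-02]  (obs o_0=1)
t=1: δ = [3.858e-03, 1.736e-03, 3.472e-03, 9.645e-03]  ψ = [2, 0, 0, 2]  (obs o_1=3)
t=2: δ = [1.929e-04, 3.349e-04, 4.019e-04, 8.038e-04]  ψ = [2, 3, 3, 3]  (obs o_2=3)
t=3: δ = [2.233e-05, 2.791e-05, 3.349e-05, 6.698e-05]  ψ = [2, 3, 3, 3]  (obs o_3=3)
t=4: δ = [9.303e-07, 9.303e-06, 2.791e-06, 1.395e-06]  ψ = [2, 3, 3, 3]  (obs o_4=2)
backtrack: best end state = 1; path = [2, 3, 3, 3, 1]

path = [2, 3, 3, 3, 1]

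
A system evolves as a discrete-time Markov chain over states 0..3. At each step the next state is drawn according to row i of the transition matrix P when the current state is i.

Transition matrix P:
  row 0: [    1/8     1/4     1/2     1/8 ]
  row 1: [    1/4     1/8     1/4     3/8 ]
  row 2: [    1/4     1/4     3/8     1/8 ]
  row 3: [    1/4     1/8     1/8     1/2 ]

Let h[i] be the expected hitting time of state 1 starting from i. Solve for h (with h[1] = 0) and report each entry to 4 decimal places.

h = [4.4444, 0.0000, 4.4444, 5.3333]

First-step conditioning: h[1] = 0; for i ≠ 1, h[i] = 1 + Σ_k P[i][k]·h[k].
  h[0] = 1 + 1/8·h[0] + 1/2·h[2] + 1/8·h[3]
  h[2] = 1 + 1/4·h[0] + 3/8·h[2] + 1/8·h[3]
  h[3] = 1 + 1/4·h[0] + 1/8·h[2] + 1/2·h[3]
Solving the 3×3 linear system over states ≠ 1 gives exactly h = [40/9, 0, 40/9, 16/3] (h[1] = 0 is the target).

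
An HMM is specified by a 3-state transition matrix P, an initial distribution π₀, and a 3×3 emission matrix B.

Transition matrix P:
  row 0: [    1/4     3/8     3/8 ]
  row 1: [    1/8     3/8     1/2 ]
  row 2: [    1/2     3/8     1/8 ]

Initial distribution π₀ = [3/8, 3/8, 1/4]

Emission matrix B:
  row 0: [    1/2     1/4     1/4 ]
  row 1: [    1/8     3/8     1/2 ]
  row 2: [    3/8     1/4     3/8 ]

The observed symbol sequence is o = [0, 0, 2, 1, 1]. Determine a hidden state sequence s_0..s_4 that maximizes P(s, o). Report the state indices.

t=0: δ = [1.875e-01, 4.688e-02, 9.375e-02]  (obs o_0=0)
t=1: δ = [2.344e-02, 8.789e-03, 2.637e-02]  ψ = [0, 0, 0]  (obs o_1=0)
t=2: δ = [3.296e-03, 4.944e-03, 3.296e-03]  ψ = [2, 2, 0]  (obs o_2=2)
t=3: δ = [4.120e-04, 6.952e-04, 6.180e-04]  ψ = [2, 1, 1]  (obs o_3=1)
t=4: δ = [7.725e-05, 9.777e-05, 8.690e-05]  ψ = [2, 1, 1]  (obs o_4=1)
backtrack: best end state = 1; path = [0, 2, 1, 1, 1]

path = [0, 2, 1, 1, 1]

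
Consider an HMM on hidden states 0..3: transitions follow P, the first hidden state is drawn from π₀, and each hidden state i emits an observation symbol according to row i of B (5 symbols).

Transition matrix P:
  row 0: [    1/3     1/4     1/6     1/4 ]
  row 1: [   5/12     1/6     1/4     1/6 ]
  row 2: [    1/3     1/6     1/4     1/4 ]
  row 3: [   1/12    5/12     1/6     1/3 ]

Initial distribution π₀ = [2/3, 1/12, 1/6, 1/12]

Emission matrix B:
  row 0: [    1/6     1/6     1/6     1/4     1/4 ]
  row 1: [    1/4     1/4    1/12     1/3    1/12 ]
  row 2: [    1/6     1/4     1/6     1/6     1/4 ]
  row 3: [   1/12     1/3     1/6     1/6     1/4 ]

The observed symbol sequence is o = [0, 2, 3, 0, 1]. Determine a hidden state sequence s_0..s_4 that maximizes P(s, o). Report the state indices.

t=0: δ = [1.111e-01, 2.083e-02, 2.778e-02, 6.944e-03]  (obs o_0=0)
t=1: δ = [6.173e-03, 2.315e-03, 3.086e-03, 4.630e-03]  ψ = [0, 0, 0, 0]  (obs o_1=2)
t=2: δ = [5.144e-04, 6.430e-04, 1.715e-04, 2.572e-04]  ψ = [0, 3, 0, 0]  (obs o_2=3)
t=3: δ = [4.465e-05, 3.215e-05, 2.679e-05, 1.072e-05]  ψ = [1, 0, 1, 0]  (obs o_3=0)
t=4: δ = [2.481e-06, 2.791e-06, 2.009e-06, 3.721e-06]  ψ = [0, 0, 1, 0]  (obs o_4=1)
backtrack: best end state = 3; path = [0, 3, 1, 0, 3]

path = [0, 3, 1, 0, 3]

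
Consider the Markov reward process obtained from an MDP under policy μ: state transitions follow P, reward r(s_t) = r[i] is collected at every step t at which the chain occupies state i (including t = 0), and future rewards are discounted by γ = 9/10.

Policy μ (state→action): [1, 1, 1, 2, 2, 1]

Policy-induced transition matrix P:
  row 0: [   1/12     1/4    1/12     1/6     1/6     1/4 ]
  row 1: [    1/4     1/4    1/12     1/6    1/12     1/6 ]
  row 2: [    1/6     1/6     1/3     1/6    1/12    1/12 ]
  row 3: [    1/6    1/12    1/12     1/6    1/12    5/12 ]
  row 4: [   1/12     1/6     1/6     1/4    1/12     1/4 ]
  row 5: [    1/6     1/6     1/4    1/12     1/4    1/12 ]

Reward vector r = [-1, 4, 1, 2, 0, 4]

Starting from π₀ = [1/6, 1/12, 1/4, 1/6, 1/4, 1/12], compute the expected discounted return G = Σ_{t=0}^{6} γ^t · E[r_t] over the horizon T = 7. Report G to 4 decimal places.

G = 8.9977

t=0: π = [0.1667, 0.0833, 0.2500, 0.1667, 0.2500, 0.0833], E[r] = 1.0833, γ^t·E[r] = 1.083333, running G = 1.083333
t=1: π = [0.1389, 0.1736, 0.1806, 0.1806, 0.1111, 0.2153], E[r] = 1.9583, γ^t·E[r] = 1.762500, running G = 2.845833
t=2: π = [0.1603, 0.1777, 0.1736, 0.1580, 0.1308, 0.1997], E[r] = 1.8385, γ^t·E[r] = 1.489219, running G = 4.335052
t=3: π = [0.1572, 0.1817, 0.1709, 0.1609, 0.1300, 0.1993], E[r] = 1.8595, γ^t·E[r] = 1.355555, running G = 5.690607
t=4: π = [0.1579, 0.1815, 0.1701, 0.1609, 0.1297, 0.2000], E[r] = 1.8599, γ^t·E[r] = 1.220287, running G = 6.910893
t=5: π = [0.1578, 0.1815, 0.1700, 0.1608, 0.1298, 0.2000], E[r] = 1.8600, γ^t·E[r] = 1.098295, running G = 8.009188
t=6: π = [0.1578, 0.1815, 0.1700, 0.1608, 0.1298, 0.2000], E[r] = 1.8600, γ^t·E[r] = 0.988483, running G = 8.997671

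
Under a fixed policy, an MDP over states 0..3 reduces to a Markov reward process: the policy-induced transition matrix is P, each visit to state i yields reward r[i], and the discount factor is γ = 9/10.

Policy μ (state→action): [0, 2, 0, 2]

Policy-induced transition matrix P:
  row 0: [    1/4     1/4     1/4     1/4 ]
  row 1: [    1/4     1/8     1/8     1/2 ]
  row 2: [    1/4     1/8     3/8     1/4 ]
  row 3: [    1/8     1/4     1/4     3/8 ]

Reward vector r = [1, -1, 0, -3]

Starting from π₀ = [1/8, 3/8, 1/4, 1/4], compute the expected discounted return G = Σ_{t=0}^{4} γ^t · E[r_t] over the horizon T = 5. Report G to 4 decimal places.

G = -4.1932

t=0: π = [0.1250, 0.3750, 0.2500, 0.2500], E[r] = -1.0000, γ^t·E[r] = -1.000000, running G = -1.000000
t=1: π = [0.2188, 0.1719, 0.2344, 0.3750], E[r] = -1.0781, γ^t·E[r] = -0.970313, running G = -1.970313
t=2: π = [0.2031, 0.1992, 0.2578, 0.3398], E[r] = -1.0156, γ^t·E[r] = -0.822656, running G = -2.792969
t=3: π = [0.2075, 0.1929, 0.2573, 0.3423], E[r] = -1.0122, γ^t·E[r] = -0.737899, running G = -3.530868
t=4: π = [0.2072, 0.1937, 0.2581, 0.3410], E[r] = -1.0095, γ^t·E[r] = -0.662347, running G = -4.193215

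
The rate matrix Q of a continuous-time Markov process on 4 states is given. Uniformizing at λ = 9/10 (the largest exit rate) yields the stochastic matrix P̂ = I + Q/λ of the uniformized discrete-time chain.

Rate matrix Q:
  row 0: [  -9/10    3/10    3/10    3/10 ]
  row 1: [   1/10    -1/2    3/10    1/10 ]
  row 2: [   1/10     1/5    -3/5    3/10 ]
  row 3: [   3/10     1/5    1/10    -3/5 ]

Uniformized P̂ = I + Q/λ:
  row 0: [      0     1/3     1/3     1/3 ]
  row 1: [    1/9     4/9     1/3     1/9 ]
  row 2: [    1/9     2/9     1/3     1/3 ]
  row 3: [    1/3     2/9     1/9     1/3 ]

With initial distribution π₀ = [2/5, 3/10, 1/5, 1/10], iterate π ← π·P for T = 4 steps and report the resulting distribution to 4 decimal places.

π = [0.1533, 0.3075, 0.2744, 0.2649]

t=0: π = [0.4000, 0.3000, 0.2000, 0.1000]
t=1: π = [0.0889, 0.3333, 0.3111, 0.2667]
t=2: π = [0.1605, 0.3062, 0.2741, 0.2593]
t=3: π = [0.1509, 0.3081, 0.2757, 0.2653]
t=4: π = [0.1533, 0.3075, 0.2744, 0.2649]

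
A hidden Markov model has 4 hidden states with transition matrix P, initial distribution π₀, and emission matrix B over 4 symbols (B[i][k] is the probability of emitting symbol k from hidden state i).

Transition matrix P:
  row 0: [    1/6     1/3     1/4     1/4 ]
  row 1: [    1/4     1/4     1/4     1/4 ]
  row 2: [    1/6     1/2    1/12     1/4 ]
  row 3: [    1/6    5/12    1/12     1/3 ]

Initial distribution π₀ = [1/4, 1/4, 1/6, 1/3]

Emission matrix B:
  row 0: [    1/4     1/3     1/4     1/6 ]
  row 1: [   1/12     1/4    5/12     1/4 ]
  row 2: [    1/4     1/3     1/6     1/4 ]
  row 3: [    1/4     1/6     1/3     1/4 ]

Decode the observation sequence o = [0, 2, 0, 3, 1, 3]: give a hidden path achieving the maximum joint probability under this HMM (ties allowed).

path = [3, 1, 2, 1, 2, 1]

t=0: δ = [6.250e-02, 2.083e-02, 4.167e-02, 8.333e-02]  (obs o_0=0)
t=1: δ = [3.472e-03, 1.447e-02, 2.604e-03, 9.259e-03]  ψ = [3, 3, 0, 3]  (obs o_1=2)
t=2: δ = [9.042e-04, 3.215e-04, 9.042e-04, 9.042e-04]  ψ = [1, 3, 1, 1]  (obs o_2=0)
t=3: δ = [2.512e-05, 1.130e-04, 5.651e-05, 7.535e-05]  ψ = [0, 2, 0, 3]  (obs o_3=3)
t=4: δ = [9.419e-06, 7.849e-06, 9.419e-06, 4.710e-06]  ψ = [1, 3, 1, 1]  (obs o_4=1)
t=5: δ = [3.270e-07, 1.177e-06, 5.887e-07, 5.887e-07]  ψ = [1, 2, 0, 0]  (obs o_5=3)
backtrack: best end state = 1; path = [3, 1, 2, 1, 2, 1]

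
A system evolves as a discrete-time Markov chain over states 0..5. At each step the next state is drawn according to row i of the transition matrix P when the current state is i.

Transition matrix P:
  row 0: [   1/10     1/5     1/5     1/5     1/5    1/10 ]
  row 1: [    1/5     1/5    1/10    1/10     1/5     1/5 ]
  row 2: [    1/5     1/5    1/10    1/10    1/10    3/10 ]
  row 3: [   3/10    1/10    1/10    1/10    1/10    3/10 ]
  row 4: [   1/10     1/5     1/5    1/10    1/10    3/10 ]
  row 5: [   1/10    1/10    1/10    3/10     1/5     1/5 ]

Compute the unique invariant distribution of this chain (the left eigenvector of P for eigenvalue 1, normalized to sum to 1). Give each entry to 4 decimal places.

π = [0.1616, 0.1609, 0.1317, 0.1619, 0.1551, 0.2287]

Balance equations π_j = Σ_i π_i·P[i][j]:
  π_0 = 1/10·π_0 + 1/5·π_1 + 1/5·π_2 + 3/10·π_3 + 1/10·π_4 + 1/10·π_5
  π_1 = 1/5·π_0 + 1/5·π_1 + 1/5·π_2 + 1/10·π_3 + 1/5·π_4 + 1/10·π_5
  π_2 = 1/5·π_0 + 1/10·π_1 + 1/10·π_2 + 1/10·π_3 + 1/5·π_4 + 1/10·π_5
  π_3 = 1/5·π_0 + 1/10·π_1 + 1/10·π_2 + 1/10·π_3 + 1/10·π_4 + 3/10·π_5
  π_4 = 1/5·π_0 + 1/5·π_1 + 1/10·π_2 + 1/10·π_3 + 1/10·π_4 + 1/5·π_5
  normalize: π_0 + π_1 + π_2 + π_3 + π_4 + π_5 = 1
Solving the linear system gives exactly π = [9529/58951, 18975/117902, 15525/117902, 19089/117902, 9145/58951, 26965/117902].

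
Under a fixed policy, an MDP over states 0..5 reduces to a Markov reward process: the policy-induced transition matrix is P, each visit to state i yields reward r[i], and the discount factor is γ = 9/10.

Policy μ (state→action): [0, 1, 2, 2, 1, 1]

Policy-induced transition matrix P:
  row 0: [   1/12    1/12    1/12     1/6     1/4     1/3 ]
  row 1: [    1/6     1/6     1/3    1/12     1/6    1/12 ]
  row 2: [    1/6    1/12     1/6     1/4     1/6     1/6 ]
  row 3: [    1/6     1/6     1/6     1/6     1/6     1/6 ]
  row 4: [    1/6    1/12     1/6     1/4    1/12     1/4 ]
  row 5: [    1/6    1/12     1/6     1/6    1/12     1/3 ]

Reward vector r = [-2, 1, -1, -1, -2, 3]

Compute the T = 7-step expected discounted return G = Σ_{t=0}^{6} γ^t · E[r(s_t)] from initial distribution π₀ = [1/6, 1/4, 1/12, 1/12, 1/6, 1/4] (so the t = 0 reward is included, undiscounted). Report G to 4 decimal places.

G = -0.4727

t=0: π = [0.1667, 0.2500, 0.0833, 0.0833, 0.1667, 0.2500], E[r] = 0.1667, γ^t·E[r] = 0.166667, running G = 0.166667
t=1: π = [0.1528, 0.1111, 0.1944, 0.1667, 0.1458, 0.2292], E[r] = -0.1597, γ^t·E[r] = -0.143750, running G = 0.022917
t=2: π = [0.1539, 0.1065, 0.1725, 0.1858, 0.1481, 0.2332], E[r] = -0.1563, γ^t·E[r] = -0.126563, running G = -0.103646
t=3: π = [0.1538, 0.1077, 0.1716, 0.1845, 0.1477, 0.2347], E[r] = -0.1475, γ^t·E[r] = -0.107543, running G = -0.211189
t=4: π = [0.1538, 0.1077, 0.1718, 0.1843, 0.1476, 0.2348], E[r] = -0.1471, γ^t·E[r] = -0.096507, running G = -0.307695
t=5: π = [0.1538, 0.1077, 0.1718, 0.1843, 0.1476, 0.2348], E[r] = -0.1471, γ^t·E[r] = -0.086856, running G = -0.394552
t=6: π = [0.1538, 0.1077, 0.1718, 0.1843, 0.1476, 0.2348], E[r] = -0.1471, γ^t·E[r] = -0.078165, running G = -0.472717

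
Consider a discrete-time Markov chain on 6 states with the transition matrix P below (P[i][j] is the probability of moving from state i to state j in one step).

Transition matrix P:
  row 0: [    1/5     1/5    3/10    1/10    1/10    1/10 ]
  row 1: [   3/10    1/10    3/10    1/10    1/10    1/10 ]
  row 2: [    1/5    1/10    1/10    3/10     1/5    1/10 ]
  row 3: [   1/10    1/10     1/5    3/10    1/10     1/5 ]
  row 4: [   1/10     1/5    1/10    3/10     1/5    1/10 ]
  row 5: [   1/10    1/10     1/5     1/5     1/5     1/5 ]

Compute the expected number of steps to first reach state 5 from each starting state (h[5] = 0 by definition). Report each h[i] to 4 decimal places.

First-step conditioning: h[5] = 0; for i ≠ 5, h[i] = 1 + Σ_k P[i][k]·h[k].
  h[0] = 1 + 1/5·h[0] + 1/5·h[1] + 3/10·h[2] + 1/10·h[3] + 1/10·h[4]
  h[1] = 1 + 3/10·h[0] + 1/10·h[1] + 3/10·h[2] + 1/10·h[3] + 1/10·h[4]
  h[2] = 1 + 1/5·h[0] + 1/10·h[1] + 1/10·h[2] + 3/10·h[3] + 1/5·h[4]
  h[3] = 1 + 1/10·h[0] + 1/10·h[1] + 1/5·h[2] + 3/10·h[3] + 1/10·h[4]
  h[4] = 1 + 1/10·h[0] + 1/5·h[1] + 1/10·h[2] + 3/10·h[3] + 1/5·h[4]
Solving the 5×5 linear system over states ≠ 5 gives exactly h = [900/109, 900/109, 880/109, 790/109, 880/109, 0] (h[5] = 0 is the target).

h = [8.2569, 8.2569, 8.0734, 7.2477, 8.0734, 0.0000]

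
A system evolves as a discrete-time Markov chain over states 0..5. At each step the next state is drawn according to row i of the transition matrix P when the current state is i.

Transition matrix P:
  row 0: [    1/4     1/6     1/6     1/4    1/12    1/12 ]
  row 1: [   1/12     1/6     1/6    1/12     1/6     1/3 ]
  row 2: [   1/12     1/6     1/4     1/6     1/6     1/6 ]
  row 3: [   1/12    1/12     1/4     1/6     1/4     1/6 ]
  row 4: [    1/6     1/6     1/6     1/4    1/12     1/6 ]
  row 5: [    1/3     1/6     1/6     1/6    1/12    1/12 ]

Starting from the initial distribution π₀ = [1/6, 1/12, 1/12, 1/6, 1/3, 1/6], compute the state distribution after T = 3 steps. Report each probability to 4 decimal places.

π = [0.1635, 0.1517, 0.1982, 0.1798, 0.1423, 0.1644]

t=0: π = [0.1667, 0.0833, 0.0833, 0.1667, 0.3333, 0.1667]
t=1: π = [0.1806, 0.1528, 0.1875, 0.2014, 0.1250, 0.1528]
t=2: π = [0.1620, 0.1499, 0.1991, 0.1794, 0.1453, 0.1644]
t=3: π = [0.1635, 0.1517, 0.1982, 0.1798, 0.1423, 0.1644]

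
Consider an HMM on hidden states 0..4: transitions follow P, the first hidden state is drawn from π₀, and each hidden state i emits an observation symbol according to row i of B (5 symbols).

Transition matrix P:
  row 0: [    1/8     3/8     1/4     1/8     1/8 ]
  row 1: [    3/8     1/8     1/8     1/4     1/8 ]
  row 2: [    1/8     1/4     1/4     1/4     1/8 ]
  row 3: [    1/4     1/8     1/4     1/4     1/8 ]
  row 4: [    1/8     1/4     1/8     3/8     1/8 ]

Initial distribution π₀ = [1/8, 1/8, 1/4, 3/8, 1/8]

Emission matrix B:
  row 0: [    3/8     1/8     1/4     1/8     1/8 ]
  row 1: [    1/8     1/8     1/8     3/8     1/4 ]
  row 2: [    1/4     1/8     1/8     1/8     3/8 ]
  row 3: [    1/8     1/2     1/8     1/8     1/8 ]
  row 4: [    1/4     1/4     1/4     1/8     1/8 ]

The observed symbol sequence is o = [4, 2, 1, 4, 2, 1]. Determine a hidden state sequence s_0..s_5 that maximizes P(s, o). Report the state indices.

t=0: δ = [1.562e-02, 3.125e-02, 9.375e-02, 4.688e-02, 1.562e-02]  (obs o_0=4)
t=1: δ = [2.930e-03, 2.930e-03, 2.930e-03, 2.930e-03, 2.930e-03]  ψ = [1, 2, 2, 2, 2]  (obs o_1=2)
t=2: δ = [1.373e-04, 1.373e-04, 9.155e-05, 5.493e-04, 9.155e-05]  ψ = [1, 0, 0, 4, 0]  (obs o_2=1)
t=3: δ = [1.717e-05, 1.717e-05, 5.150e-05, 1.717e-05, 8.583e-06]  ψ = [3, 3, 3, 3, 3]  (obs o_3=4)
t=4: δ = [1.609e-06, 1.609e-06, 1.609e-06, 1.609e-06, 1.609e-06]  ψ = [1, 2, 2, 2, 2]  (obs o_4=2)
t=5: δ = [7.544e-08, 7.544e-08, 5.029e-08, 3.017e-07, 5.029e-08]  ψ = [1, 0, 0, 4, 0]  (obs o_5=1)
backtrack: best end state = 3; path = [2, 4, 3, 2, 4, 3]

path = [2, 4, 3, 2, 4, 3]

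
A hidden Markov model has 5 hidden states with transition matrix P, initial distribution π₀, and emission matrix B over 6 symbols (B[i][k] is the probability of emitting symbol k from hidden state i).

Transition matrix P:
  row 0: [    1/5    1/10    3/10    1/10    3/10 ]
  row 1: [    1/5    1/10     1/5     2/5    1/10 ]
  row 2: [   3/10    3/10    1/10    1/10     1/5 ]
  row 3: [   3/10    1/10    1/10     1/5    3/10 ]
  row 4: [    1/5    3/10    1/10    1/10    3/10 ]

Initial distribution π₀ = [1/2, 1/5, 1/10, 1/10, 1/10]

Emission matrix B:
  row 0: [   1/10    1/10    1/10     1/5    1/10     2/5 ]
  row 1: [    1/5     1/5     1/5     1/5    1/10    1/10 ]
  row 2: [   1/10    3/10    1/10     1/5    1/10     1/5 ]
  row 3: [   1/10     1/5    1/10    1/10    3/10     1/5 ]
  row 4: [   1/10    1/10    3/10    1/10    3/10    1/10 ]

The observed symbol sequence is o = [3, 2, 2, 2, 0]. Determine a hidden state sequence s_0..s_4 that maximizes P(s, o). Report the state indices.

t=0: δ = [1.000e-01, 4.000e-02, 2.000e-02, 1.000e-02, 1.000e-02]  (obs o_0=3)
t=1: δ = [2.000e-03, 2.000e-03, 3.000e-03, 1.600e-03, 9.000e-03]  ψ = [0, 0, 0, 1, 0]  (obs o_1=2)
t=2: δ = [1.800e-04, 5.400e-04, 9.000e-05, 9.000e-05, 8.100e-04]  ψ = [4, 4, 4, 4, 4]  (obs o_2=2)
t=3: δ = [1.620e-05, 4.860e-05, 1.080e-05, 2.160e-05, 7.290e-05]  ψ = [4, 4, 1, 1, 4]  (obs o_3=2)
t=4: δ = [1.458e-06, 4.374e-06, 9.720e-07, 1.944e-06, 2.187e-06]  ψ = [4, 4, 1, 1, 4]  (obs o_4=0)
backtrack: best end state = 1; path = [0, 4, 4, 4, 1]

path = [0, 4, 4, 4, 1]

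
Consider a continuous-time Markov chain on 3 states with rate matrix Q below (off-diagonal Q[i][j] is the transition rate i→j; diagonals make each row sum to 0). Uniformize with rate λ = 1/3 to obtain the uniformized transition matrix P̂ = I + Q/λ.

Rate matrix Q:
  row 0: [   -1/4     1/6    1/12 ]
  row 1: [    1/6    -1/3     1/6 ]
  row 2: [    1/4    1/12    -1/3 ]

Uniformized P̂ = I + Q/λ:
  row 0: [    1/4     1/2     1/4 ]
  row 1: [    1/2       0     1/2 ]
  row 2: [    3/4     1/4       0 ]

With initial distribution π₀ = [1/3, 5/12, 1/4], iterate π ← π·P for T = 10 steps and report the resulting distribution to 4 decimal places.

t=0: π = [0.3333, 0.4167, 0.2500]
t=1: π = [0.4792, 0.2292, 0.2917]
t=2: π = [0.4531, 0.3125, 0.2344]
t=3: π = [0.4453, 0.2852, 0.2695]
t=4: π = [0.4561, 0.2900, 0.2539]
t=5: π = [0.4495, 0.2915, 0.2590]
t=6: π = [0.4524, 0.2895, 0.2581]
t=7: π = [0.4514, 0.2907, 0.2578]
t=8: π = [0.4516, 0.2902, 0.2582]
t=9: π = [0.4517, 0.2904, 0.2580]
t=10: π = [0.4516, 0.2903, 0.2581]

π = [0.4516, 0.2903, 0.2581]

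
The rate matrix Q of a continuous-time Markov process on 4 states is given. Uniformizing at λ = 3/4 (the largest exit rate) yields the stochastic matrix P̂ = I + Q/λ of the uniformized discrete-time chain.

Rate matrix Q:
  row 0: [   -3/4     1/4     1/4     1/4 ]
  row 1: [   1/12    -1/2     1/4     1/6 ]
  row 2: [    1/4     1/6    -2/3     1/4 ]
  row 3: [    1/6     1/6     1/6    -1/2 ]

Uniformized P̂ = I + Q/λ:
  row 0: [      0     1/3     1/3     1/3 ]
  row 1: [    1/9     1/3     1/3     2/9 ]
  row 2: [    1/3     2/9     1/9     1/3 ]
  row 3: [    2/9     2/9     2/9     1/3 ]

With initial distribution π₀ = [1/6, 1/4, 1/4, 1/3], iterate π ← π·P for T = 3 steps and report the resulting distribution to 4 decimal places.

t=0: π = [0.1667, 0.2500, 0.2500, 0.3333]
t=1: π = [0.1852, 0.2685, 0.2407, 0.3056]
t=2: π = [0.1780, 0.2726, 0.2459, 0.3035]
t=3: π = [0.1797, 0.2723, 0.2450, 0.3030]

π = [0.1797, 0.2723, 0.2450, 0.3030]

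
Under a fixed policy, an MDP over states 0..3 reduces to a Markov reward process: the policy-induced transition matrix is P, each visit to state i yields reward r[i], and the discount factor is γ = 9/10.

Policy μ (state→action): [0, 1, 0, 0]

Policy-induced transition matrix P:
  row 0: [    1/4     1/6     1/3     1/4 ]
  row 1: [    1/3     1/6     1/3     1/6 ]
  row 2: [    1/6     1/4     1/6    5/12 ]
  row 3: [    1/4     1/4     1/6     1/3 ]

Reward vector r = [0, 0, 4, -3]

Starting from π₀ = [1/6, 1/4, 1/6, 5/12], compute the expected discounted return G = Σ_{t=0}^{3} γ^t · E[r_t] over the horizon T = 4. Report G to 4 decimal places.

t=0: π = [0.1667, 0.2500, 0.1667, 0.4167], E[r] = -0.5833, γ^t·E[r] = -0.583333, running G = -0.583333
t=1: π = [0.2569, 0.2153, 0.2361, 0.2917], E[r] = 0.0694, γ^t·E[r] = 0.062500, running G = -0.520833
t=2: π = [0.2483, 0.2106, 0.2454, 0.2957], E[r] = 0.0943, γ^t·E[r] = 0.076406, running G = -0.444427
t=3: π = [0.2471, 0.2118, 0.2432, 0.2980], E[r] = 0.0787, γ^t·E[r] = 0.057340, running G = -0.387087

G = -0.3871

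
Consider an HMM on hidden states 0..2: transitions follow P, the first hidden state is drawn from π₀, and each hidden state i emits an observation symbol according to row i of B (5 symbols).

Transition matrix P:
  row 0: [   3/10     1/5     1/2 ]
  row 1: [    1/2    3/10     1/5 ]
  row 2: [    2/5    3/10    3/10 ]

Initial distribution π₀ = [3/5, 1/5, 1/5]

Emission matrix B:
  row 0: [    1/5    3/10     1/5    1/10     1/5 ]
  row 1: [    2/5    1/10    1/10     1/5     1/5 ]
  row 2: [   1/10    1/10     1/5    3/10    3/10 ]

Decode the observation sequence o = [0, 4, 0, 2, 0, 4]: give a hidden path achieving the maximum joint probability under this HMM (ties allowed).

path = [0, 2, 1, 0, 0, 2]

t=0: δ = [1.200e-01, 8.000e-02, 2.000e-02]  (obs o_0=0)
t=1: δ = [8.000e-03, 4.800e-03, 1.800e-02]  ψ = [1, 0, 0]  (obs o_1=4)
t=2: δ = [1.440e-03, 2.160e-03, 5.400e-04]  ψ = [2, 2, 2]  (obs o_2=0)
t=3: δ = [2.160e-04, 6.480e-05, 1.440e-04]  ψ = [1, 1, 0]  (obs o_3=2)
t=4: δ = [1.296e-05, 1.728e-05, 1.080e-05]  ψ = [0, 0, 0]  (obs o_4=0)
t=5: δ = [1.728e-06, 1.037e-06, 1.944e-06]  ψ = [1, 1, 0]  (obs o_5=4)
backtrack: best end state = 2; path = [0, 2, 1, 0, 0, 2]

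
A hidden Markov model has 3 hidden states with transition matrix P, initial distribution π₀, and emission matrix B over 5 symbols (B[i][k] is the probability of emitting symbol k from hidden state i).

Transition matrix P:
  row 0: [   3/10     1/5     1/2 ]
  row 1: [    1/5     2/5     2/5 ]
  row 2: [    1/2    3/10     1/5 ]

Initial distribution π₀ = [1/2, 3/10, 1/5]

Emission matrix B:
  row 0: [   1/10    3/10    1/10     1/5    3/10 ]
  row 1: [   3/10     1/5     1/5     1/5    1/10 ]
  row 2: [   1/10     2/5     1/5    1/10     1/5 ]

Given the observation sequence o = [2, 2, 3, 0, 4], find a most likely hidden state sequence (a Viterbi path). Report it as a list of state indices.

t=0: δ = [5.000e-02, 6.000e-02, 4.000e-02]  (obs o_0=2)
t=1: δ = [2.000e-03, 4.800e-03, 5.000e-03]  ψ = [2, 1, 0]  (obs o_1=2)
t=2: δ = [5.000e-04, 3.840e-04, 1.920e-04]  ψ = [2, 1, 1]  (obs o_2=3)
t=3: δ = [1.500e-05, 4.608e-05, 2.500e-05]  ψ = [0, 1, 0]  (obs o_3=0)
t=4: δ = [3.750e-06, 1.843e-06, 3.686e-06]  ψ = [2, 1, 1]  (obs o_4=4)
backtrack: best end state = 0; path = [0, 2, 0, 2, 0]

path = [0, 2, 0, 2, 0]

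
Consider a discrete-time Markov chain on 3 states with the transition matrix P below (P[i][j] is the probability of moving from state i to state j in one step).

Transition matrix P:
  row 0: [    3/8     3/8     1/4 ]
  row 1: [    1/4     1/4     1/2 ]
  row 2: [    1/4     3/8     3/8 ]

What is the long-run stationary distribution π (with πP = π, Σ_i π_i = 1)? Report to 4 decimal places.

Balance equations π_j = Σ_i π_i·P[i][j]:
  π_0 = 3/8·π_0 + 1/4·π_1 + 1/4·π_2
  π_1 = 3/8·π_0 + 1/4·π_1 + 3/8·π_2
  normalize: π_0 + π_1 + π_2 = 1
Solving the linear system gives exactly π = [2/7, 1/3, 8/21].

π = [0.2857, 0.3333, 0.3810]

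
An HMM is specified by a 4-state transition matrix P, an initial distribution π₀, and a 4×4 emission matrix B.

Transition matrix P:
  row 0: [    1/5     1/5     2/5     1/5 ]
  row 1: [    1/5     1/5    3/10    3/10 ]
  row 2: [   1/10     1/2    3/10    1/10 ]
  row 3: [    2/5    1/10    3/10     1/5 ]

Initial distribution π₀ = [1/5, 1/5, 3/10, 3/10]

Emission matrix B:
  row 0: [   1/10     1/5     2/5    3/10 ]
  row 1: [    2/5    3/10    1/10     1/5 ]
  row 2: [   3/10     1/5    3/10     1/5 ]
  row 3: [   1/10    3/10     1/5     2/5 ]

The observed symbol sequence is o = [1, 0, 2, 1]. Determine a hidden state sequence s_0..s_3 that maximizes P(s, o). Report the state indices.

path = [2, 1, 2, 1]

t=0: δ = [4.000e-02, 6.000e-02, 6.000e-02, 9.000e-02]  (obs o_0=1)
t=1: δ = [3.600e-03, 1.200e-02, 8.100e-03, 1.800e-03]  ψ = [3, 2, 3, 1]  (obs o_1=0)
t=2: δ = [9.600e-04, 4.050e-04, 1.080e-03, 7.200e-04]  ψ = [1, 2, 1, 1]  (obs o_2=2)
t=3: δ = [5.760e-05, 1.620e-04, 7.680e-05, 5.760e-05]  ψ = [3, 2, 0, 0]  (obs o_3=1)
backtrack: best end state = 1; path = [2, 1, 2, 1]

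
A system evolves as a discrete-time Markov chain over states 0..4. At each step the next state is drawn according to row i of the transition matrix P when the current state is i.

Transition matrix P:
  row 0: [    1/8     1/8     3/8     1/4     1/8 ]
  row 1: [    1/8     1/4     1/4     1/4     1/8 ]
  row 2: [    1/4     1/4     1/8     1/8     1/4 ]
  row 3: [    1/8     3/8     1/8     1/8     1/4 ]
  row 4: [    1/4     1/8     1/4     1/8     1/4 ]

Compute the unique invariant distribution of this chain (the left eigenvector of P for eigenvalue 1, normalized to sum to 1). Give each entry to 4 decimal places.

Balance equations π_j = Σ_i π_i·P[i][j]:
  π_0 = 1/8·π_0 + 1/8·π_1 + 1/4·π_2 + 1/8·π_3 + 1/4·π_4
  π_1 = 1/8·π_0 + 1/4·π_1 + 1/4·π_2 + 3/8·π_3 + 1/8·π_4
  π_2 = 3/8·π_0 + 1/4·π_1 + 1/8·π_2 + 1/8·π_3 + 1/4·π_4
  π_3 = 1/4·π_0 + 1/4·π_1 + 1/8·π_2 + 1/8·π_3 + 1/8·π_4
  normalize: π_0 + π_1 + π_2 + π_3 + π_4 = 1
Solving the linear system gives exactly π = [795/4472, 1005/4472, 995/4472, 98/559, 893/4472].

π = [0.1778, 0.2247, 0.2225, 0.1753, 0.1997]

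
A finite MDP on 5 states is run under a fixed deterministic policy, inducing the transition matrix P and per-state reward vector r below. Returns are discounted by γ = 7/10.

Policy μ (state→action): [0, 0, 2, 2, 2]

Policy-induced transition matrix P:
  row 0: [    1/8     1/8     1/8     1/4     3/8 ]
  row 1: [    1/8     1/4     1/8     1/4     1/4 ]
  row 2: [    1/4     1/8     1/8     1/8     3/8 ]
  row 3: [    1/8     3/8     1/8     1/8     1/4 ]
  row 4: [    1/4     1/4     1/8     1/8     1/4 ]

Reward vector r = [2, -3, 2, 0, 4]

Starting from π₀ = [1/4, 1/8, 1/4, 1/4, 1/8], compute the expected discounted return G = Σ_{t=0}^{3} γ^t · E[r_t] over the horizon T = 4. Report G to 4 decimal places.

G = 2.8347

t=0: π = [0.2500, 0.1250, 0.2500, 0.2500, 0.1250], E[r] = 1.1250, γ^t·E[r] = 1.125000, running G = 1.125000
t=1: π = [0.1719, 0.2188, 0.1250, 0.1719, 0.3125], E[r] = 1.1875, γ^t·E[r] = 0.831250, running G = 1.956250
t=2: π = [0.1797, 0.2344, 0.1250, 0.1738, 0.2871], E[r] = 1.0547, γ^t·E[r] = 0.516797, running G = 2.473047
t=3: π = [0.1765, 0.2336, 0.1250, 0.1768, 0.2881], E[r] = 1.0544, γ^t·E[r] = 0.361674, running G = 2.834721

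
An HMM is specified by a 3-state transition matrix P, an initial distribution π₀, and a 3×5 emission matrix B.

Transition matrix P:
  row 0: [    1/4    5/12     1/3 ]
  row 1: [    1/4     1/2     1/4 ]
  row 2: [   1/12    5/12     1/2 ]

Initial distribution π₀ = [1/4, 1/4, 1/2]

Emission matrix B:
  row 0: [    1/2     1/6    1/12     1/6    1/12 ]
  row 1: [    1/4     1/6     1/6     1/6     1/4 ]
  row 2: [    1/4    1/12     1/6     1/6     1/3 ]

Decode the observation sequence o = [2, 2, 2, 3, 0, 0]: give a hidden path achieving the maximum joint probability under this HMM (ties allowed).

path = [2, 2, 2, 2, 2, 2]

t=0: δ = [2.083e-02, 4.167e-02, 8.333e-02]  (obs o_0=2)
t=1: δ = [8.681e-04, 5.787e-03, 6.944e-03]  ψ = [1, 2, 2]  (obs o_1=2)
t=2: δ = [1.206e-04, 4.823e-04, 5.787e-04]  ψ = [1, 1, 2]  (obs o_2=2)
t=3: δ = [2.009e-05, 4.019e-05, 4.823e-05]  ψ = [1, 1, 2]  (obs o_3=3)
t=4: δ = [5.023e-06, 5.023e-06, 6.028e-06]  ψ = [1, 1, 2]  (obs o_4=0)
t=5: δ = [6.279e-07, 6.279e-07, 7.535e-07]  ψ = [0, 1, 2]  (obs o_5=0)
backtrack: best end state = 2; path = [2, 2, 2, 2, 2, 2]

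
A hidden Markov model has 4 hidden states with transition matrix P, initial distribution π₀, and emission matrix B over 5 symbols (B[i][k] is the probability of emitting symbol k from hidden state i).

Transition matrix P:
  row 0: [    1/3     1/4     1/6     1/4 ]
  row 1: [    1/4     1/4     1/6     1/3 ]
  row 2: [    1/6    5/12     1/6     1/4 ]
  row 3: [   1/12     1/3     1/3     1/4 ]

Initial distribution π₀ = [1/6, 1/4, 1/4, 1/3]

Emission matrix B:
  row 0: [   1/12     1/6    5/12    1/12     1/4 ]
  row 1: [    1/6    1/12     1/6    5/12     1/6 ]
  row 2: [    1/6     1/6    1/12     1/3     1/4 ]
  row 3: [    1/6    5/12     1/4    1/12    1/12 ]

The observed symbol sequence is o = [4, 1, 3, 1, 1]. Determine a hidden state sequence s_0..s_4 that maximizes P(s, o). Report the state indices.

t=0: δ = [4.167e-02, 4.167e-02, 6.250e-02, 2.778e-02]  (obs o_0=4)
t=1: δ = [2.315e-03, 2.170e-03, 1.736e-03, 6.510e-03]  ψ = [0, 2, 2, 2]  (obs o_1=1)
t=2: δ = [6.430e-05, 9.042e-04, 7.234e-04, 1.356e-04]  ψ = [0, 3, 3, 3]  (obs o_2=3)
t=3: δ = [3.768e-05, 2.512e-05, 2.512e-05, 1.256e-04]  ψ = [1, 2, 1, 1]  (obs o_3=1)
t=4: δ = [2.093e-06, 3.489e-06, 6.977e-06, 1.308e-05]  ψ = [0, 3, 3, 3]  (obs o_4=1)
backtrack: best end state = 3; path = [2, 3, 1, 3, 3]

path = [2, 3, 1, 3, 3]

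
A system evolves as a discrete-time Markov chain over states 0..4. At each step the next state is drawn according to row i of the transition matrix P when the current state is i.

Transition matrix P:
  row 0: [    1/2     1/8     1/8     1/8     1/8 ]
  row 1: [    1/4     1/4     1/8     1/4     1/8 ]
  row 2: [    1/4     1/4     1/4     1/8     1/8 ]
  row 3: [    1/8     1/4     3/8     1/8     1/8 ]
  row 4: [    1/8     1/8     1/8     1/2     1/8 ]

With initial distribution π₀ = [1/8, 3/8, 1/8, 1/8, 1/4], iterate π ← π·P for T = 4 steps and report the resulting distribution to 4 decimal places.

π = [0.2784, 0.2000, 0.1995, 0.1971, 0.1250]

t=0: π = [0.1250, 0.3750, 0.1250, 0.1250, 0.2500]
t=1: π = [0.2344, 0.2031, 0.1719, 0.2656, 0.1250]
t=2: π = [0.2598, 0.2051, 0.2129, 0.1973, 0.1250]
t=3: π = [0.2747, 0.2019, 0.2009, 0.1975, 0.1250]
t=4: π = [0.2784, 0.2000, 0.1995, 0.1971, 0.1250]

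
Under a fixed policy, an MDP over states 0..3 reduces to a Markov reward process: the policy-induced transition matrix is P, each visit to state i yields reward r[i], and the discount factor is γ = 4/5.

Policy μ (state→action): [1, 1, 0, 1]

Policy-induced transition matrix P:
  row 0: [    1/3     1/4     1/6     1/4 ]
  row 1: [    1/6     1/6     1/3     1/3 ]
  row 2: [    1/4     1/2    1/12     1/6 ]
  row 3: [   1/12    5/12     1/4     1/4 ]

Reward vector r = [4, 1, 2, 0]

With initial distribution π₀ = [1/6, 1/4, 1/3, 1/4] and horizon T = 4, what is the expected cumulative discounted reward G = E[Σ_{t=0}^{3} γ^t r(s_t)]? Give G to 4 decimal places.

t=0: π = [0.1667, 0.2500, 0.3333, 0.2500], E[r] = 1.5833, γ^t·E[r] = 1.583333, running G = 1.583333
t=1: π = [0.2014, 0.3542, 0.2014, 0.2431], E[r] = 1.5625, γ^t·E[r] = 1.250000, running G = 2.833333
t=2: π = [0.1968, 0.3113, 0.2292, 0.2627], E[r] = 1.5567, γ^t·E[r] = 0.996296, running G = 3.829630
t=3: π = [0.1967, 0.3251, 0.2214, 0.2568], E[r] = 1.5545, γ^t·E[r] = 0.795901, running G = 4.625531

G = 4.6255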